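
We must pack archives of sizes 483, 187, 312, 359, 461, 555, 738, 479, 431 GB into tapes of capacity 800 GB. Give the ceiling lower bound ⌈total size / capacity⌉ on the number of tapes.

Total size = 483 + 187 + 312 + 359 + 461 + 555 + 738 + 479 + 431 = 4005 GB.
⌈4005 / 800⌉ = 6.

6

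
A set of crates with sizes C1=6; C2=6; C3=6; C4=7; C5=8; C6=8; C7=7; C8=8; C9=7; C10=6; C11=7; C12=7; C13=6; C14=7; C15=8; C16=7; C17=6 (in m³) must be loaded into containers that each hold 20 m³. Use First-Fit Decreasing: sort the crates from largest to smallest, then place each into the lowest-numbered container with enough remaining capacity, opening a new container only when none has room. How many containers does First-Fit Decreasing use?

7 containers

Sorted descending: 8, 8, 8, 8, 7, 7, 7, 7, 7, 7, 7, 6, 6, 6, 6, 6, 6.
container 1: place 8 m³, 12 m³ left
container 1: place 8 m³, 4 m³ left
container 2: place 8 m³, 12 m³ left
container 2: place 8 m³, 4 m³ left
container 3: place 7 m³, 13 m³ left
container 3: place 7 m³, 6 m³ left
container 4: place 7 m³, 13 m³ left
container 4: place 7 m³, 6 m³ left
container 5: place 7 m³, 13 m³ left
container 5: place 7 m³, 6 m³ left
container 6: place 7 m³, 13 m³ left
container 3: place 6 m³, 0 m³ left
container 4: place 6 m³, 0 m³ left
container 5: place 6 m³, 0 m³ left
container 6: place 6 m³, 7 m³ left
container 6: place 6 m³, 1 m³ left
container 7: place 6 m³, 14 m³ left
Final containers: [8,8] [8,8] [7,7,6] [7,7,6] [7,7,6] [7,6,6] [6].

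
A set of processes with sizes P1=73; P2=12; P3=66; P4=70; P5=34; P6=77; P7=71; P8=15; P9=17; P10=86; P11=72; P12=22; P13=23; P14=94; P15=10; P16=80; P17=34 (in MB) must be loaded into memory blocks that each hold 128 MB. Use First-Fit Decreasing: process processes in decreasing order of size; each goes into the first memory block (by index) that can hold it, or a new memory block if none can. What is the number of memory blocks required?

9

Sorted descending: 94, 86, 80, 77, 73, 72, 71, 70, 66, 34, 34, 23, 22, 17, 15, 12, 10.
Put 94 MB in memory block 1; 34 MB remain.
Put 86 MB in memory block 2; 42 MB remain.
Put 80 MB in memory block 3; 48 MB remain.
Put 77 MB in memory block 4; 51 MB remain.
Put 73 MB in memory block 5; 55 MB remain.
Put 72 MB in memory block 6; 56 MB remain.
Put 71 MB in memory block 7; 57 MB remain.
Put 70 MB in memory block 8; 58 MB remain.
Put 66 MB in memory block 9; 62 MB remain.
Put 34 MB in memory block 1; 0 MB remain.
Put 34 MB in memory block 2; 8 MB remain.
Put 23 MB in memory block 3; 25 MB remain.
Put 22 MB in memory block 3; 3 MB remain.
Put 17 MB in memory block 4; 34 MB remain.
Put 15 MB in memory block 4; 19 MB remain.
Put 12 MB in memory block 4; 7 MB remain.
Put 10 MB in memory block 5; 45 MB remain.
Final memory blocks: [94,34] [86,34] [80,23,22] [77,17,15,12] [73,10] [72] [71] [70] [66].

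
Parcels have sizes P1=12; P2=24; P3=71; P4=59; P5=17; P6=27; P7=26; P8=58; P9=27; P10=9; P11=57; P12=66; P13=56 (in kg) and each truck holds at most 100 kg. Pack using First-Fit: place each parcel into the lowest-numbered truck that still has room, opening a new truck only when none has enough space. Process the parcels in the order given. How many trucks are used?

7 trucks

Put P1 (12 kg) in truck 1; 88 kg remain.
Put P2 (24 kg) in truck 1; 64 kg remain.
Put P3 (71 kg) in truck 2; 29 kg remain.
Put P4 (59 kg) in truck 1; 5 kg remain.
Put P5 (17 kg) in truck 2; 12 kg remain.
Put P6 (27 kg) in truck 3; 73 kg remain.
Put P7 (26 kg) in truck 3; 47 kg remain.
Put P8 (58 kg) in truck 4; 42 kg remain.
Put P9 (27 kg) in truck 3; 20 kg remain.
Put P10 (9 kg) in truck 2; 3 kg remain.
Put P11 (57 kg) in truck 5; 43 kg remain.
Put P12 (66 kg) in truck 6; 34 kg remain.
Put P13 (56 kg) in truck 7; 44 kg remain.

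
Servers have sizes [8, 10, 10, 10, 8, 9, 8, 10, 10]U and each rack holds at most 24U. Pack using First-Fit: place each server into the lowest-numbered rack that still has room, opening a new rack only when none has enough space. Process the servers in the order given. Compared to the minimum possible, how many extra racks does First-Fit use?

1

First-Fit: [8,10] [10,10] [8,9] [8,10] [10] → 5 racks.
Total size 83U; any packing needs at least ⌈83/24⌉ = 4 racks.
An optimal packing achieves that bound: [10,10] [10,10] [10,9] [8,8,8] → 4 racks.
Excess: 5 − 4 = 1.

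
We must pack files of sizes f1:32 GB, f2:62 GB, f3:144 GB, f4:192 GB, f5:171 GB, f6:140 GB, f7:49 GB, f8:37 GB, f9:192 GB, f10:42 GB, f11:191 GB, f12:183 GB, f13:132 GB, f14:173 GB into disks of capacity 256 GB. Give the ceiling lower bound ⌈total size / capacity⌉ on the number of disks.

7

Total size = 32 + 62 + 144 + 192 + 171 + 140 + 49 + 37 + 192 + 42 + 191 + 183 + 132 + 173 = 1740 GB.
⌈1740 / 256⌉ = 7.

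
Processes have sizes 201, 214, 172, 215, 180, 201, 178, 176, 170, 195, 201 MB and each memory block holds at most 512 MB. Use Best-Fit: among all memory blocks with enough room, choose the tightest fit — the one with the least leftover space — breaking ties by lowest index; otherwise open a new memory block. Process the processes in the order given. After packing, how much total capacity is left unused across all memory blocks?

Put 201 MB in memory block 1; 311 MB remain.
Put 214 MB in memory block 1; 97 MB remain.
Put 172 MB in memory block 2; 340 MB remain.
Put 215 MB in memory block 2; 125 MB remain.
Put 180 MB in memory block 3; 332 MB remain.
Put 201 MB in memory block 3; 131 MB remain.
Put 178 MB in memory block 4; 334 MB remain.
Put 176 MB in memory block 4; 158 MB remain.
Put 170 MB in memory block 5; 342 MB remain.
Put 195 MB in memory block 5; 147 MB remain.
Put 201 MB in memory block 6; 311 MB remain.
6 memory blocks × 512 MB = 3072 MB; used 2103 MB; unused 969 MB.

969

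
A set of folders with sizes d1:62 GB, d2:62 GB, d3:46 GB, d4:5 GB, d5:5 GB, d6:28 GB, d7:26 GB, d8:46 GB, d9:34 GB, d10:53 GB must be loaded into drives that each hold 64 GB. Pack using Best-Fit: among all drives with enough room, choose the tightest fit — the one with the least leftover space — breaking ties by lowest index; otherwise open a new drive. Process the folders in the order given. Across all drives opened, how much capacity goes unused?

81

drive 1: place d1 (62 GB), 2 GB left
drive 2: place d2 (62 GB), 2 GB left
drive 3: place d3 (46 GB), 18 GB left
drive 3: place d4 (5 GB), 13 GB left
drive 3: place d5 (5 GB), 8 GB left
drive 4: place d6 (28 GB), 36 GB left
drive 4: place d7 (26 GB), 10 GB left
drive 5: place d8 (46 GB), 18 GB left
drive 6: place d9 (34 GB), 30 GB left
drive 7: place d10 (53 GB), 11 GB left
7 drives × 64 GB = 448 GB; used 367 GB; unused 81 GB.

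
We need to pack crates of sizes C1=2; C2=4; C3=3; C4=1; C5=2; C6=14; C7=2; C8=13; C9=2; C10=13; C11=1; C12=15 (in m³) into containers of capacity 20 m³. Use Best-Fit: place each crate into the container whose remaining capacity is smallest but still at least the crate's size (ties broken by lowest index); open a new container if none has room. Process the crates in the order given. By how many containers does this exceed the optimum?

1

Best-Fit: [2,4,3,1,2] [14,2,2,1] [13] [13] [15] → 5 containers.
Total size 72 m³; any packing needs at least ⌈72/20⌉ = 4 containers.
An optimal packing achieves that bound: [15,4,1] [14,3,2,1] [13,2,2,2] [13] → 4 containers.
Excess: 5 − 4 = 1.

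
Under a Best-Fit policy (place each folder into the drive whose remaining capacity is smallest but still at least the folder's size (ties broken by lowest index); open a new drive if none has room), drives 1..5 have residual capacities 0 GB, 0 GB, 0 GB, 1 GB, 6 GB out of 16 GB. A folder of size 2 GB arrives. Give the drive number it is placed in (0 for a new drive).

5

Drives with room: drive 5 (6 GB).
Tightest fit is drive 5 with 6 GB free.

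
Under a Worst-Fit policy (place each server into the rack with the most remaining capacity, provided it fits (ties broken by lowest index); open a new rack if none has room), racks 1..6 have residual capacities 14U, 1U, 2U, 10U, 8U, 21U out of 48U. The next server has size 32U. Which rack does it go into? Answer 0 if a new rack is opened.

0

No rack has ≥ 32U free, so a new rack is opened.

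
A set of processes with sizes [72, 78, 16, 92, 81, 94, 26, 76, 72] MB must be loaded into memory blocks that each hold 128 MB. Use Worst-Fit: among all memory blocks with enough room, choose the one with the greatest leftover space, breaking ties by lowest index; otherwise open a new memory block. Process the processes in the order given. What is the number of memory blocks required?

72 MB → memory block 1 (remaining 56 MB)
78 MB → memory block 2 (remaining 50 MB)
16 MB → memory block 1 (remaining 40 MB)
92 MB → memory block 3 (remaining 36 MB)
81 MB → memory block 4 (remaining 47 MB)
94 MB → memory block 5 (remaining 34 MB)
26 MB → memory block 2 (remaining 24 MB)
76 MB → memory block 6 (remaining 52 MB)
72 MB → memory block 7 (remaining 56 MB)
Final memory blocks: [72,16] [78,26] [92] [81] [94] [76] [72].

7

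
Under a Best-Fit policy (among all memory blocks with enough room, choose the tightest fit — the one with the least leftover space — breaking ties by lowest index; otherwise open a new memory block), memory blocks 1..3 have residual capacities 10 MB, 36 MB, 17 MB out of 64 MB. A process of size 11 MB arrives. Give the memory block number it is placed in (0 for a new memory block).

3

Memory blocks with room: memory block 2 (36 MB), memory block 3 (17 MB).
Tightest fit is memory block 3 with 17 MB free.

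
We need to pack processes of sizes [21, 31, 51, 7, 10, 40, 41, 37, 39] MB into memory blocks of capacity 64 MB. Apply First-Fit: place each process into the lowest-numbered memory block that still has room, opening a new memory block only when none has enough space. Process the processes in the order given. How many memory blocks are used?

6

Put 21 MB in memory block 1; 43 MB remain.
Put 31 MB in memory block 1; 12 MB remain.
Put 51 MB in memory block 2; 13 MB remain.
Put 7 MB in memory block 1; 5 MB remain.
Put 10 MB in memory block 2; 3 MB remain.
Put 40 MB in memory block 3; 24 MB remain.
Put 41 MB in memory block 4; 23 MB remain.
Put 37 MB in memory block 5; 27 MB remain.
Put 39 MB in memory block 6; 25 MB remain.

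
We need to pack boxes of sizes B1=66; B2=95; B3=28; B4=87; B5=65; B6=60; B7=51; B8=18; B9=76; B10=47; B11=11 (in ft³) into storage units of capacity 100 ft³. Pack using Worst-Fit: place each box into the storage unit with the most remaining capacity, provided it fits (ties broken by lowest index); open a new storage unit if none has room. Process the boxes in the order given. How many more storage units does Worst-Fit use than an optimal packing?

Worst-Fit: [66,28] [95] [87] [65] [60] [51,18] [76] [47,11] → 8 storage units.
Total size 604 ft³; any packing needs at least ⌈604/100⌉ = 7 storage units.
An optimal packing achieves that bound: [95] [87,11] [76,18] [66,28] [65] [60] [51,47] → 7 storage units.
Excess: 8 − 7 = 1.

1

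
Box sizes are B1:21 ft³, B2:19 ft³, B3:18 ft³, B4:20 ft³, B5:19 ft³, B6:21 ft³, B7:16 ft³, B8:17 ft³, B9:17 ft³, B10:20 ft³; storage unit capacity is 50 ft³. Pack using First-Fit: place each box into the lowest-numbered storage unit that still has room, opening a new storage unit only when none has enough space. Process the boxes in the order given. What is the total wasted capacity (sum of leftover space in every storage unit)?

storage unit 1: place B1 (21 ft³), 29 ft³ left
storage unit 1: place B2 (19 ft³), 10 ft³ left
storage unit 2: place B3 (18 ft³), 32 ft³ left
storage unit 2: place B4 (20 ft³), 12 ft³ left
storage unit 3: place B5 (19 ft³), 31 ft³ left
storage unit 3: place B6 (21 ft³), 10 ft³ left
storage unit 4: place B7 (16 ft³), 34 ft³ left
storage unit 4: place B8 (17 ft³), 17 ft³ left
storage unit 4: place B9 (17 ft³), 0 ft³ left
storage unit 5: place B10 (20 ft³), 30 ft³ left
5 storage units × 50 ft³ = 250 ft³; used 188 ft³; unused 62 ft³.

62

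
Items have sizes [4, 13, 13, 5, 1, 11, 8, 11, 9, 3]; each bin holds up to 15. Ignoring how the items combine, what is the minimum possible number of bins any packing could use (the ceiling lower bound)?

6 bins

Total size = 4 + 13 + 13 + 5 + 1 + 11 + 8 + 11 + 9 + 3 = 78.
⌈78 / 15⌉ = 6.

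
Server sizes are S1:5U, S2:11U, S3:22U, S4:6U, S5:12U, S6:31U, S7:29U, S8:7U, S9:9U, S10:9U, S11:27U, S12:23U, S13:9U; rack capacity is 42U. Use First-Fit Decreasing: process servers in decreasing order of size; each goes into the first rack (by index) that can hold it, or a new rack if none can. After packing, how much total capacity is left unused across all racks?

10

Sorted descending: 31, 29, 27, 23, 22, 12, 11, 9, 9, 9, 7, 6, 5.
rack 1: place 31U, 11U left
rack 2: place 29U, 13U left
rack 3: place 27U, 15U left
rack 4: place 23U, 19U left
rack 5: place 22U, 20U left
rack 2: place 12U, 1U left
rack 1: place 11U, 0U left
rack 3: place 9U, 6U left
rack 4: place 9U, 10U left
rack 4: place 9U, 1U left
rack 5: place 7U, 13U left
rack 3: place 6U, 0U left
rack 5: place 5U, 8U left
5 racks × 42U = 210U; used 200U; unused 10U.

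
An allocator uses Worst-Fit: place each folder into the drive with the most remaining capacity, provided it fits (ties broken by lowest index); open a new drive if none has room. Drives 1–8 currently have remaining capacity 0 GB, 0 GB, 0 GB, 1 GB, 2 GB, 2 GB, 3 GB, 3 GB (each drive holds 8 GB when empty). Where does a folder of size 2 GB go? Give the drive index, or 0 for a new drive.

Drives with room: drive 5 (2 GB), drive 6 (2 GB), drive 7 (3 GB), drive 8 (3 GB).
Most room is drive 7 with 3 GB free.

7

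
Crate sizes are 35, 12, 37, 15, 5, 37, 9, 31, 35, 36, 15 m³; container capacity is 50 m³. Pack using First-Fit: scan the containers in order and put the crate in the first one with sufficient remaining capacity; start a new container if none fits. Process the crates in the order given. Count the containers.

Put 35 m³ in container 1; 15 m³ remain.
Put 12 m³ in container 1; 3 m³ remain.
Put 37 m³ in container 2; 13 m³ remain.
Put 15 m³ in container 3; 35 m³ remain.
Put 5 m³ in container 2; 8 m³ remain.
Put 37 m³ in container 4; 13 m³ remain.
Put 9 m³ in container 3; 26 m³ remain.
Put 31 m³ in container 5; 19 m³ remain.
Put 35 m³ in container 6; 15 m³ remain.
Put 36 m³ in container 7; 14 m³ remain.
Put 15 m³ in container 3; 11 m³ remain.
Final containers: [35,12] [37,5] [15,9,15] [37] [31] [35] [36].

7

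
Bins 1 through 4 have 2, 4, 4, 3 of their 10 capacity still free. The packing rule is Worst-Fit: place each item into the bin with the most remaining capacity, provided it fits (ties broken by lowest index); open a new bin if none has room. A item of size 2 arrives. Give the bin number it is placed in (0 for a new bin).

2

Bins with room: bin 1 (2), bin 2 (4), bin 3 (4), bin 4 (3).
Most room is bin 2 with 4 free.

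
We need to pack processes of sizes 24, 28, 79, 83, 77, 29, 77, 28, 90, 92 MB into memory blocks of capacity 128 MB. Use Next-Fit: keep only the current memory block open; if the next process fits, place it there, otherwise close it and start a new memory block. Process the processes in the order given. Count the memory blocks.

7 memory blocks

24 MB → memory block 1 (remaining 104 MB)
28 MB → memory block 1 (remaining 76 MB)
79 MB → memory block 2 (remaining 49 MB)
83 MB → memory block 3 (remaining 45 MB)
77 MB → memory block 4 (remaining 51 MB)
29 MB → memory block 4 (remaining 22 MB)
77 MB → memory block 5 (remaining 51 MB)
28 MB → memory block 5 (remaining 23 MB)
90 MB → memory block 6 (remaining 38 MB)
92 MB → memory block 7 (remaining 36 MB)
Final memory blocks: [24,28] [79] [83] [77,29] [77,28] [90] [92].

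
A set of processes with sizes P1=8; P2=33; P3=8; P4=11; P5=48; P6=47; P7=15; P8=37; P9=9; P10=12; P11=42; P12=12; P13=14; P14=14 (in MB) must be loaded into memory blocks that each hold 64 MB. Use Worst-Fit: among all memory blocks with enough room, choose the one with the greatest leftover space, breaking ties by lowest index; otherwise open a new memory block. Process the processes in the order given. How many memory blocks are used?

memory block 1: place P1 (8 MB), 56 MB left
memory block 1: place P2 (33 MB), 23 MB left
memory block 1: place P3 (8 MB), 15 MB left
memory block 1: place P4 (11 MB), 4 MB left
memory block 2: place P5 (48 MB), 16 MB left
memory block 3: place P6 (47 MB), 17 MB left
memory block 3: place P7 (15 MB), 2 MB left
memory block 4: place P8 (37 MB), 27 MB left
memory block 4: place P9 (9 MB), 18 MB left
memory block 4: place P10 (12 MB), 6 MB left
memory block 5: place P11 (42 MB), 22 MB left
memory block 5: place P12 (12 MB), 10 MB left
memory block 2: place P13 (14 MB), 2 MB left
memory block 6: place P14 (14 MB), 50 MB left

6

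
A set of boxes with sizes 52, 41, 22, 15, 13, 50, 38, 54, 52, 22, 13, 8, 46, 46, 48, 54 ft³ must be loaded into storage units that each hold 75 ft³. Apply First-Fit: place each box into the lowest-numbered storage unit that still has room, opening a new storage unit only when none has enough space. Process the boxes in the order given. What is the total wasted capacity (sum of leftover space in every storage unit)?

52 ft³ → storage unit 1 (remaining 23 ft³)
41 ft³ → storage unit 2 (remaining 34 ft³)
22 ft³ → storage unit 1 (remaining 1 ft³)
15 ft³ → storage unit 2 (remaining 19 ft³)
13 ft³ → storage unit 2 (remaining 6 ft³)
50 ft³ → storage unit 3 (remaining 25 ft³)
38 ft³ → storage unit 4 (remaining 37 ft³)
54 ft³ → storage unit 5 (remaining 21 ft³)
52 ft³ → storage unit 6 (remaining 23 ft³)
22 ft³ → storage unit 3 (remaining 3 ft³)
13 ft³ → storage unit 4 (remaining 24 ft³)
8 ft³ → storage unit 4 (remaining 16 ft³)
46 ft³ → storage unit 7 (remaining 29 ft³)
46 ft³ → storage unit 8 (remaining 29 ft³)
48 ft³ → storage unit 9 (remaining 27 ft³)
54 ft³ → storage unit 10 (remaining 21 ft³)
10 storage units × 75 ft³ = 750 ft³; used 574 ft³; unused 176 ft³.

176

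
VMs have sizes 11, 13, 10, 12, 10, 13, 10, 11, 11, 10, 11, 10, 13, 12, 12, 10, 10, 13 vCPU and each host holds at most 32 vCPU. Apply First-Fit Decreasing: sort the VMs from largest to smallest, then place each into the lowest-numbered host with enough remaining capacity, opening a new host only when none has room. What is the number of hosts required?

8 hosts

Sorted descending: 13, 13, 13, 13, 12, 12, 12, 11, 11, 11, 11, 10, 10, 10, 10, 10, 10, 10.
13 vCPU → host 1 (remaining 19 vCPU)
13 vCPU → host 1 (remaining 6 vCPU)
13 vCPU → host 2 (remaining 19 vCPU)
13 vCPU → host 2 (remaining 6 vCPU)
12 vCPU → host 3 (remaining 20 vCPU)
12 vCPU → host 3 (remaining 8 vCPU)
12 vCPU → host 4 (remaining 20 vCPU)
11 vCPU → host 4 (remaining 9 vCPU)
11 vCPU → host 5 (remaining 21 vCPU)
11 vCPU → host 5 (remaining 10 vCPU)
11 vCPU → host 6 (remaining 21 vCPU)
10 vCPU → host 5 (remaining 0 vCPU)
10 vCPU → host 6 (remaining 11 vCPU)
10 vCPU → host 6 (remaining 1 vCPU)
10 vCPU → host 7 (remaining 22 vCPU)
10 vCPU → host 7 (remaining 12 vCPU)
10 vCPU → host 7 (remaining 2 vCPU)
10 vCPU → host 8 (remaining 22 vCPU)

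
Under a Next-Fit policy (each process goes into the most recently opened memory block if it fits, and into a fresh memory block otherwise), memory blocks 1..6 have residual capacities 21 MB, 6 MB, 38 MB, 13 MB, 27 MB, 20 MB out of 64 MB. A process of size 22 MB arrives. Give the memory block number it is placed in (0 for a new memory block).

0

Next-Fit only looks at memory block 6, which has 20 MB free.
22 MB does not fit, so a new memory block is opened.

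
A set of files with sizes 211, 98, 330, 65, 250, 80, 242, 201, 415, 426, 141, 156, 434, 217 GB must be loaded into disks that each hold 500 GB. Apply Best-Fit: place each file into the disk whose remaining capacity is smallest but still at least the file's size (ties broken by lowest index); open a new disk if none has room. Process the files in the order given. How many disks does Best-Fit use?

211 GB → disk 1 (remaining 289 GB)
98 GB → disk 1 (remaining 191 GB)
330 GB → disk 2 (remaining 170 GB)
65 GB → disk 2 (remaining 105 GB)
250 GB → disk 3 (remaining 250 GB)
80 GB → disk 2 (remaining 25 GB)
242 GB → disk 3 (remaining 8 GB)
201 GB → disk 4 (remaining 299 GB)
415 GB → disk 5 (remaining 85 GB)
426 GB → disk 6 (remaining 74 GB)
141 GB → disk 1 (remaining 50 GB)
156 GB → disk 4 (remaining 143 GB)
434 GB → disk 7 (remaining 66 GB)
217 GB → disk 8 (remaining 283 GB)

8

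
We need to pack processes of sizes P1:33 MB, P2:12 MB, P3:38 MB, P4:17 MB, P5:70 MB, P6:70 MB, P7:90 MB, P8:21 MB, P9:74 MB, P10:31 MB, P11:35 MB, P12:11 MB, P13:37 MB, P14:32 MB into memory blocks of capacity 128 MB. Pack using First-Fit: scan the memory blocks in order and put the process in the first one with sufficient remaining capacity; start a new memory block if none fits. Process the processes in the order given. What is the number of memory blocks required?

5

memory block 1: place P1 (33 MB), 95 MB left
memory block 1: place P2 (12 MB), 83 MB left
memory block 1: place P3 (38 MB), 45 MB left
memory block 1: place P4 (17 MB), 28 MB left
memory block 2: place P5 (70 MB), 58 MB left
memory block 3: place P6 (70 MB), 58 MB left
memory block 4: place P7 (90 MB), 38 MB left
memory block 1: place P8 (21 MB), 7 MB left
memory block 5: place P9 (74 MB), 54 MB left
memory block 2: place P10 (31 MB), 27 MB left
memory block 3: place P11 (35 MB), 23 MB left
memory block 2: place P12 (11 MB), 16 MB left
memory block 4: place P13 (37 MB), 1 MB left
memory block 5: place P14 (32 MB), 22 MB left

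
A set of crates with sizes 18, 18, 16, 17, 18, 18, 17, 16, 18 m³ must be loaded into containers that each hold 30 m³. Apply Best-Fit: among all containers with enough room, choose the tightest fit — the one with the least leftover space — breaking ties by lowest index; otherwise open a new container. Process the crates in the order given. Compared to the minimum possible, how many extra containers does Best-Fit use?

Best-Fit: [18] [18] [16] [17] [18] [18] [17] [16] [18] → 9 containers.
9 crates exceed 15 m³ (half the capacity), and no two of those can share a container, so at least 9 containers are needed.
So 9 is already optimal.

0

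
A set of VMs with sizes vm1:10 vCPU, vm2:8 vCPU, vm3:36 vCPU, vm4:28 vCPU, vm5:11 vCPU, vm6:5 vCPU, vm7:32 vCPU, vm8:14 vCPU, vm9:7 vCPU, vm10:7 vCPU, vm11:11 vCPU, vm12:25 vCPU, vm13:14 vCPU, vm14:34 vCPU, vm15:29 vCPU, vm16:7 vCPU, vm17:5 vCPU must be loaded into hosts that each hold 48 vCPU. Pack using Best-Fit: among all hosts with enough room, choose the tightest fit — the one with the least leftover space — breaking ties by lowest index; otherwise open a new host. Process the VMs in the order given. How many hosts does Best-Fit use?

Put vm1 (10 vCPU) in host 1; 38 vCPU remain.
Put vm2 (8 vCPU) in host 1; 30 vCPU remain.
Put vm3 (36 vCPU) in host 2; 12 vCPU remain.
Put vm4 (28 vCPU) in host 1; 2 vCPU remain.
Put vm5 (11 vCPU) in host 2; 1 vCPU remain.
Put vm6 (5 vCPU) in host 3; 43 vCPU remain.
Put vm7 (32 vCPU) in host 3; 11 vCPU remain.
Put vm8 (14 vCPU) in host 4; 34 vCPU remain.
Put vm9 (7 vCPU) in host 3; 4 vCPU remain.
Put vm10 (7 vCPU) in host 4; 27 vCPU remain.
Put vm11 (11 vCPU) in host 4; 16 vCPU remain.
Put vm12 (25 vCPU) in host 5; 23 vCPU remain.
Put vm13 (14 vCPU) in host 4; 2 vCPU remain.
Put vm14 (34 vCPU) in host 6; 14 vCPU remain.
Put vm15 (29 vCPU) in host 7; 19 vCPU remain.
Put vm16 (7 vCPU) in host 6; 7 vCPU remain.
Put vm17 (5 vCPU) in host 6; 2 vCPU remain.
Final hosts: [10,8,28] [36,11] [5,32,7] [14,7,11,14] [25] [34,7,5] [29].

7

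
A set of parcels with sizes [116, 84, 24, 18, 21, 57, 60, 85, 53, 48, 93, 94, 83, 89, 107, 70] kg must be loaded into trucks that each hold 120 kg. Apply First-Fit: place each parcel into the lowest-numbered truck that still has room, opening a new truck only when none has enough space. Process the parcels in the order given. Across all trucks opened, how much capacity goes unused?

218

116 kg → truck 1 (remaining 4 kg)
84 kg → truck 2 (remaining 36 kg)
24 kg → truck 2 (remaining 12 kg)
18 kg → truck 3 (remaining 102 kg)
21 kg → truck 3 (remaining 81 kg)
57 kg → truck 3 (remaining 24 kg)
60 kg → truck 4 (remaining 60 kg)
85 kg → truck 5 (remaining 35 kg)
53 kg → truck 4 (remaining 7 kg)
48 kg → truck 6 (remaining 72 kg)
93 kg → truck 7 (remaining 27 kg)
94 kg → truck 8 (remaining 26 kg)
83 kg → truck 9 (remaining 37 kg)
89 kg → truck 10 (remaining 31 kg)
107 kg → truck 11 (remaining 13 kg)
70 kg → truck 6 (remaining 2 kg)
11 trucks × 120 kg = 1320 kg; used 1102 kg; unused 218 kg.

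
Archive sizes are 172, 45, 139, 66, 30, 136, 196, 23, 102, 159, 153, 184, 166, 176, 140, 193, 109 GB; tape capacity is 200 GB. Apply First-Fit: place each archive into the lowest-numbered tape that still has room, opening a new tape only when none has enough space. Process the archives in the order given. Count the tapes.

13 tapes

172 GB → tape 1 (remaining 28 GB)
45 GB → tape 2 (remaining 155 GB)
139 GB → tape 2 (remaining 16 GB)
66 GB → tape 3 (remaining 134 GB)
30 GB → tape 3 (remaining 104 GB)
136 GB → tape 4 (remaining 64 GB)
196 GB → tape 5 (remaining 4 GB)
23 GB → tape 1 (remaining 5 GB)
102 GB → tape 3 (remaining 2 GB)
159 GB → tape 6 (remaining 41 GB)
153 GB → tape 7 (remaining 47 GB)
184 GB → tape 8 (remaining 16 GB)
166 GB → tape 9 (remaining 34 GB)
176 GB → tape 10 (remaining 24 GB)
140 GB → tape 11 (remaining 60 GB)
193 GB → tape 12 (remaining 7 GB)
109 GB → tape 13 (remaining 91 GB)
Final tapes: [172,23] [45,139] [66,30,102] [136] [196] [159] [153] [184] [166] [176] [140] [193] [109].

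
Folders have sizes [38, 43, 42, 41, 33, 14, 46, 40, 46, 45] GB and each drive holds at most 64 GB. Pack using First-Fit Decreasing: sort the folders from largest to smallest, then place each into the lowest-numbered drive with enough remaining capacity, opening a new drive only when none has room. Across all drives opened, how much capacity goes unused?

Sorted descending: 46, 46, 45, 43, 42, 41, 40, 38, 33, 14.
46 GB → drive 1 (remaining 18 GB)
46 GB → drive 2 (remaining 18 GB)
45 GB → drive 3 (remaining 19 GB)
43 GB → drive 4 (remaining 21 GB)
42 GB → drive 5 (remaining 22 GB)
41 GB → drive 6 (remaining 23 GB)
40 GB → drive 7 (remaining 24 GB)
38 GB → drive 8 (remaining 26 GB)
33 GB → drive 9 (remaining 31 GB)
14 GB → drive 1 (remaining 4 GB)
9 drives × 64 GB = 576 GB; used 388 GB; unused 188 GB.

188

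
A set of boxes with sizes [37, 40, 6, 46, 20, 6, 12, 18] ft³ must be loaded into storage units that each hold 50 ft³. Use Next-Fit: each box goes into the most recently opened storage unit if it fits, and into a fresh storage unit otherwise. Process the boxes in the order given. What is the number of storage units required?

37 ft³ → storage unit 1 (remaining 13 ft³)
40 ft³ → storage unit 2 (remaining 10 ft³)
6 ft³ → storage unit 2 (remaining 4 ft³)
46 ft³ → storage unit 3 (remaining 4 ft³)
20 ft³ → storage unit 4 (remaining 30 ft³)
6 ft³ → storage unit 4 (remaining 24 ft³)
12 ft³ → storage unit 4 (remaining 12 ft³)
18 ft³ → storage unit 5 (remaining 32 ft³)

5 storage units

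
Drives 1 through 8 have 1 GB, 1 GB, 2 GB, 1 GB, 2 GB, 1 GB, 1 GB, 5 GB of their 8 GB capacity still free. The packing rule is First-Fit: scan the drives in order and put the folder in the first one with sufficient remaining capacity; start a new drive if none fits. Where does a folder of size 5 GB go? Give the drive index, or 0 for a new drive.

8

Drives with room: drive 8 (5 GB).
The first with room is drive 8.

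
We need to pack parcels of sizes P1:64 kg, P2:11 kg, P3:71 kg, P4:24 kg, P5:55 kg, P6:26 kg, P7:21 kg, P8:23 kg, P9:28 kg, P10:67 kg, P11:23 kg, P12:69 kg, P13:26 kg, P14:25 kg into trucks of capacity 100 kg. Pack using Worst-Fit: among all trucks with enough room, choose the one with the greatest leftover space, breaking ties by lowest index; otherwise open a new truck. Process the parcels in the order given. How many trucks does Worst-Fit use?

6

Put P1 (64 kg) in truck 1; 36 kg remain.
Put P2 (11 kg) in truck 1; 25 kg remain.
Put P3 (71 kg) in truck 2; 29 kg remain.
Put P4 (24 kg) in truck 2; 5 kg remain.
Put P5 (55 kg) in truck 3; 45 kg remain.
Put P6 (26 kg) in truck 3; 19 kg remain.
Put P7 (21 kg) in truck 1; 4 kg remain.
Put P8 (23 kg) in truck 4; 77 kg remain.
Put P9 (28 kg) in truck 4; 49 kg remain.
Put P10 (67 kg) in truck 5; 33 kg remain.
Put P11 (23 kg) in truck 4; 26 kg remain.
Put P12 (69 kg) in truck 6; 31 kg remain.
Put P13 (26 kg) in truck 5; 7 kg remain.
Put P14 (25 kg) in truck 6; 6 kg remain.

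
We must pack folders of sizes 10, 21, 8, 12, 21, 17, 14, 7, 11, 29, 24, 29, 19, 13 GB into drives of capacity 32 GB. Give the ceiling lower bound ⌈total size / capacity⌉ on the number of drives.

Total size = 10 + 21 + 8 + 12 + 21 + 17 + 14 + 7 + 11 + 29 + 24 + 29 + 19 + 13 = 235 GB.
⌈235 / 32⌉ = 8.

8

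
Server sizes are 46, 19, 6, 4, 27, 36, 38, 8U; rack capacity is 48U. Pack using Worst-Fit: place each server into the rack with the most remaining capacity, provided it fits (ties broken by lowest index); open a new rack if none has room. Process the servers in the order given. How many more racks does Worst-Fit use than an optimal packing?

Worst-Fit: [46] [19,6,4] [27,8] [36] [38] → 5 racks.
Total size 184U; any packing needs at least ⌈184/48⌉ = 4 racks.
An optimal packing achieves that bound: [46] [38,8] [36,6,4] [27,19] → 4 racks.
Excess: 5 − 4 = 1.

1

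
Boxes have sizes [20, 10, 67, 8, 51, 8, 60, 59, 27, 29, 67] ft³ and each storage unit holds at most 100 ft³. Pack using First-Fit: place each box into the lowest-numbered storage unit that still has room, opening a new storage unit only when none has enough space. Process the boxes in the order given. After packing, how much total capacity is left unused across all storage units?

94

Put 20 ft³ in storage unit 1; 80 ft³ remain.
Put 10 ft³ in storage unit 1; 70 ft³ remain.
Put 67 ft³ in storage unit 1; 3 ft³ remain.
Put 8 ft³ in storage unit 2; 92 ft³ remain.
Put 51 ft³ in storage unit 2; 41 ft³ remain.
Put 8 ft³ in storage unit 2; 33 ft³ remain.
Put 60 ft³ in storage unit 3; 40 ft³ remain.
Put 59 ft³ in storage unit 4; 41 ft³ remain.
Put 27 ft³ in storage unit 2; 6 ft³ remain.
Put 29 ft³ in storage unit 3; 11 ft³ remain.
Put 67 ft³ in storage unit 5; 33 ft³ remain.
5 storage units × 100 ft³ = 500 ft³; used 406 ft³; unused 94 ft³.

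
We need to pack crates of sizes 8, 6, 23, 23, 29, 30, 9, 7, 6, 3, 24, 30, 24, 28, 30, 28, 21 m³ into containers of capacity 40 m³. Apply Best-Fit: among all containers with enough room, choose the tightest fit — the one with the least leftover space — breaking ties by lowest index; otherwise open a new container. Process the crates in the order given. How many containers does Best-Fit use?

8 m³ → container 1 (remaining 32 m³)
6 m³ → container 1 (remaining 26 m³)
23 m³ → container 1 (remaining 3 m³)
23 m³ → container 2 (remaining 17 m³)
29 m³ → container 3 (remaining 11 m³)
30 m³ → container 4 (remaining 10 m³)
9 m³ → container 4 (remaining 1 m³)
7 m³ → container 3 (remaining 4 m³)
6 m³ → container 2 (remaining 11 m³)
3 m³ → container 1 (remaining 0 m³)
24 m³ → container 5 (remaining 16 m³)
30 m³ → container 6 (remaining 10 m³)
24 m³ → container 7 (remaining 16 m³)
28 m³ → container 8 (remaining 12 m³)
30 m³ → container 9 (remaining 10 m³)
28 m³ → container 10 (remaining 12 m³)
21 m³ → container 11 (remaining 19 m³)

11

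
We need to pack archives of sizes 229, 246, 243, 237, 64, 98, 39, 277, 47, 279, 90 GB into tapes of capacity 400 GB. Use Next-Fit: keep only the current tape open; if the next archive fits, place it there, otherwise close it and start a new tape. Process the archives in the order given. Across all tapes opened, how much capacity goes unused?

tape 1: place 229 GB, 171 GB left
tape 2: place 246 GB, 154 GB left
tape 3: place 243 GB, 157 GB left
tape 4: place 237 GB, 163 GB left
tape 4: place 64 GB, 99 GB left
tape 4: place 98 GB, 1 GB left
tape 5: place 39 GB, 361 GB left
tape 5: place 277 GB, 84 GB left
tape 5: place 47 GB, 37 GB left
tape 6: place 279 GB, 121 GB left
tape 6: place 90 GB, 31 GB left
6 tapes × 400 GB = 2400 GB; used 1849 GB; unused 551 GB.

551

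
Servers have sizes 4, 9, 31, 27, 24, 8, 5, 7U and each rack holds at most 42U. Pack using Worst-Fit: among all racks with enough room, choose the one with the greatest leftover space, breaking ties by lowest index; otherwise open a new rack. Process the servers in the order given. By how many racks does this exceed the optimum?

Worst-Fit: [4,9,27] [31,5] [24,8,7] → 3 racks.
Total size 115U; any packing needs at least ⌈115/42⌉ = 3 racks.
So 3 is already optimal.

0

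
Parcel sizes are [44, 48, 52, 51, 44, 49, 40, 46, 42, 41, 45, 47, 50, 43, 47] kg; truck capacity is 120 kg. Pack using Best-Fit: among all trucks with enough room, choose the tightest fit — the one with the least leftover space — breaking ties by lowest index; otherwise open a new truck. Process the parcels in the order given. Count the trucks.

truck 1: place 44 kg, 76 kg left
truck 1: place 48 kg, 28 kg left
truck 2: place 52 kg, 68 kg left
truck 2: place 51 kg, 17 kg left
truck 3: place 44 kg, 76 kg left
truck 3: place 49 kg, 27 kg left
truck 4: place 40 kg, 80 kg left
truck 4: place 46 kg, 34 kg left
truck 5: place 42 kg, 78 kg left
truck 5: place 41 kg, 37 kg left
truck 6: place 45 kg, 75 kg left
truck 6: place 47 kg, 28 kg left
truck 7: place 50 kg, 70 kg left
truck 7: place 43 kg, 27 kg left
truck 8: place 47 kg, 73 kg left
Final trucks: [44,48] [52,51] [44,49] [40,46] [42,41] [45,47] [50,43] [47].

8 trucks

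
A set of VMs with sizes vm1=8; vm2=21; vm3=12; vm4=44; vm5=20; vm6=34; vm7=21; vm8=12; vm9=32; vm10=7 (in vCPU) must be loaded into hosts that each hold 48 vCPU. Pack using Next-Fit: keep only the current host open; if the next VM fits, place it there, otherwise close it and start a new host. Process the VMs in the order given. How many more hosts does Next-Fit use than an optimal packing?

1

Next-Fit: [8,21,12] [44] [20] [34] [21,12] [32,7] → 6 hosts.
Total size 211 vCPU; any packing needs at least ⌈211/48⌉ = 5 hosts.
An optimal packing achieves that bound: [44] [34,12] [32,12] [21,21] [20,8,7] → 5 hosts.
Excess: 6 − 5 = 1.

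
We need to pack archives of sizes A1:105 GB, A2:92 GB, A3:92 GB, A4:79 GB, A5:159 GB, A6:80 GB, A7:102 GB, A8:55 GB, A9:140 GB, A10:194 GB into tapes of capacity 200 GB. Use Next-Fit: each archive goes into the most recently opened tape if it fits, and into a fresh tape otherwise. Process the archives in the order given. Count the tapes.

tape 1: place A1 (105 GB), 95 GB left
tape 1: place A2 (92 GB), 3 GB left
tape 2: place A3 (92 GB), 108 GB left
tape 2: place A4 (79 GB), 29 GB left
tape 3: place A5 (159 GB), 41 GB left
tape 4: place A6 (80 GB), 120 GB left
tape 4: place A7 (102 GB), 18 GB left
tape 5: place A8 (55 GB), 145 GB left
tape 5: place A9 (140 GB), 5 GB left
tape 6: place A10 (194 GB), 6 GB left

6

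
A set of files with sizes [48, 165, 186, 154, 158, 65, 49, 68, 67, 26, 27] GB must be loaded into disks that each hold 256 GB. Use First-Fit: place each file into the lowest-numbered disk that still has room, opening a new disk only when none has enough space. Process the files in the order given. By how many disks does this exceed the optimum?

1

First-Fit: [48,165,26] [186,65] [154,49,27] [158,68] [67] → 5 disks.
Total size 1013 GB; any packing needs at least ⌈1013/256⌉ = 4 disks.
An optimal packing achieves that bound: [186,68] [165,65,26] [158,67,27] [154,49,48] → 4 disks.
Excess: 5 − 4 = 1.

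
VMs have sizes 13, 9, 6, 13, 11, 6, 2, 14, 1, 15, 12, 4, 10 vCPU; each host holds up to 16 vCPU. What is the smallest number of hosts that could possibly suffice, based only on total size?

Total size = 13 + 9 + 6 + 13 + 11 + 6 + 2 + 14 + 1 + 15 + 12 + 4 + 10 = 116 vCPU.
⌈116 / 16⌉ = 8.

8 hosts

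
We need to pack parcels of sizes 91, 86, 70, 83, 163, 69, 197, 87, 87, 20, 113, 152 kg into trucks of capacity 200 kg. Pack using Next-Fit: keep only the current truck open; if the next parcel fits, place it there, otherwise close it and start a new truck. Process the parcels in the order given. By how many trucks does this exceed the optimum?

Next-Fit: [91,86] [70,83] [163] [69] [197] [87,87,20] [113] [152] → 8 trucks.
Total size 1218 kg; any packing needs at least ⌈1218/200⌉ = 7 trucks.
An optimal packing achieves that bound: [197] [163,20] [152] [113,87] [91,87] [86,83] [70,69] → 7 trucks.
Excess: 8 − 7 = 1.

1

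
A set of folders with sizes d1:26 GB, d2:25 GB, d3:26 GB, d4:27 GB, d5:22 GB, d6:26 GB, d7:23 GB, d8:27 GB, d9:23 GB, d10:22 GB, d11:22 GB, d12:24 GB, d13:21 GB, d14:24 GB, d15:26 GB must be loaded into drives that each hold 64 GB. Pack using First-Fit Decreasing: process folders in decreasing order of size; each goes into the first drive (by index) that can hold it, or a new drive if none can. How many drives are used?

Sorted descending: 27, 27, 26, 26, 26, 26, 25, 24, 24, 23, 23, 22, 22, 22, 21.
drive 1: place 27 GB, 37 GB left
drive 1: place 27 GB, 10 GB left
drive 2: place 26 GB, 38 GB left
drive 2: place 26 GB, 12 GB left
drive 3: place 26 GB, 38 GB left
drive 3: place 26 GB, 12 GB left
drive 4: place 25 GB, 39 GB left
drive 4: place 24 GB, 15 GB left
drive 5: place 24 GB, 40 GB left
drive 5: place 23 GB, 17 GB left
drive 6: place 23 GB, 41 GB left
drive 6: place 22 GB, 19 GB left
drive 7: place 22 GB, 42 GB left
drive 7: place 22 GB, 20 GB left
drive 8: place 21 GB, 43 GB left

8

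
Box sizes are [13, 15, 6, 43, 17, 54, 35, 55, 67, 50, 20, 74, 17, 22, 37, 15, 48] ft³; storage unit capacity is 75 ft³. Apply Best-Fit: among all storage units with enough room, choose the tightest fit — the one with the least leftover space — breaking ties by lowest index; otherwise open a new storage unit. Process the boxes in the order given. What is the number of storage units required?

storage unit 1: place 13 ft³, 62 ft³ left
storage unit 1: place 15 ft³, 47 ft³ left
storage unit 1: place 6 ft³, 41 ft³ left
storage unit 2: place 43 ft³, 32 ft³ left
storage unit 2: place 17 ft³, 15 ft³ left
storage unit 3: place 54 ft³, 21 ft³ left
storage unit 1: place 35 ft³, 6 ft³ left
storage unit 4: place 55 ft³, 20 ft³ left
storage unit 5: place 67 ft³, 8 ft³ left
storage unit 6: place 50 ft³, 25 ft³ left
storage unit 4: place 20 ft³, 0 ft³ left
storage unit 7: place 74 ft³, 1 ft³ left
storage unit 3: place 17 ft³, 4 ft³ left
storage unit 6: place 22 ft³, 3 ft³ left
storage unit 8: place 37 ft³, 38 ft³ left
storage unit 2: place 15 ft³, 0 ft³ left
storage unit 9: place 48 ft³, 27 ft³ left
Final storage units: [13,15,6,35] [43,17,15] [54,17] [55,20] [67] [50,22] [74] [37] [48].

9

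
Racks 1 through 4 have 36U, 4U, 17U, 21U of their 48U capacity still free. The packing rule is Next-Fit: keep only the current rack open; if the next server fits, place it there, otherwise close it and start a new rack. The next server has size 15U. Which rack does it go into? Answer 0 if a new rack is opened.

4

Next-Fit only looks at rack 4, which has 21U free.
15U fits there.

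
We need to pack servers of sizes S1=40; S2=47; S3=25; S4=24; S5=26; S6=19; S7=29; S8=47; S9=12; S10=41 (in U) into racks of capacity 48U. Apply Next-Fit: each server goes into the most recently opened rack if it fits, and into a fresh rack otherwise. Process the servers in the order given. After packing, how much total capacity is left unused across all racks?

122

rack 1: place S1 (40U), 8U left
rack 2: place S2 (47U), 1U left
rack 3: place S3 (25U), 23U left
rack 4: place S4 (24U), 24U left
rack 5: place S5 (26U), 22U left
rack 5: place S6 (19U), 3U left
rack 6: place S7 (29U), 19U left
rack 7: place S8 (47U), 1U left
rack 8: place S9 (12U), 36U left
rack 9: place S10 (41U), 7U left
9 racks × 48U = 432U; used 310U; unused 122U.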